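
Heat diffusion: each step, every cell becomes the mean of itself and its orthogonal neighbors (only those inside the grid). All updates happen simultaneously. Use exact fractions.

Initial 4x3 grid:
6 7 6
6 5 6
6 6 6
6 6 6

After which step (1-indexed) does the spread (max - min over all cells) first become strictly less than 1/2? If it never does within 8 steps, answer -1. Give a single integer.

Step 1: max=19/3, min=23/4, spread=7/12
Step 2: max=37/6, min=293/50, spread=23/75
  -> spread < 1/2 first at step 2
Step 3: max=2623/432, min=5909/1000, spread=8789/54000
Step 4: max=652583/108000, min=427877/72000, spread=4307/43200
Step 5: max=11699381/1944000, min=23801/4000, spread=26419/388800
Step 6: max=2336667443/388800000, min=57148981/9600000, spread=1770697/31104000
Step 7: max=20998233913/3499200000, min=4633098739/777600000, spread=11943167/279936000
Step 8: max=8394458093483/1399680000000, min=1853963682149/311040000000, spread=825944381/22394880000

Answer: 2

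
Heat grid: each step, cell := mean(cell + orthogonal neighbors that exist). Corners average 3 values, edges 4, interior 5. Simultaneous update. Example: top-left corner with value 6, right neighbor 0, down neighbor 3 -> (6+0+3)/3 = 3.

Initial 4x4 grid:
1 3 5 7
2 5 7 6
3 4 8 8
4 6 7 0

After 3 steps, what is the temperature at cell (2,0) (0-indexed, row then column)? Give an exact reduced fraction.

Answer: 1817/450

Derivation:
Step 1: cell (2,0) = 13/4
Step 2: cell (2,0) = 233/60
Step 3: cell (2,0) = 1817/450
Full grid after step 3:
  16/5 811/200 3181/600 2117/360
  527/150 221/50 1103/200 7307/1200
  1817/450 2879/600 708/125 2329/400
  4741/1080 17821/3600 6487/1200 169/30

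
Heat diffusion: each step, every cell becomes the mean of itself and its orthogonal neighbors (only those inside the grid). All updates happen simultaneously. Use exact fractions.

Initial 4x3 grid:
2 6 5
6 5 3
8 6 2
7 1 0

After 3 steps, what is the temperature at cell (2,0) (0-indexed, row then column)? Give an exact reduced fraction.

Answer: 18553/3600

Derivation:
Step 1: cell (2,0) = 27/4
Step 2: cell (2,0) = 163/30
Step 3: cell (2,0) = 18553/3600
Full grid after step 3:
  5411/1080 33281/7200 592/135
  18293/3600 7037/1500 14393/3600
  18553/3600 1583/375 4201/1200
  5107/1080 28241/7200 179/60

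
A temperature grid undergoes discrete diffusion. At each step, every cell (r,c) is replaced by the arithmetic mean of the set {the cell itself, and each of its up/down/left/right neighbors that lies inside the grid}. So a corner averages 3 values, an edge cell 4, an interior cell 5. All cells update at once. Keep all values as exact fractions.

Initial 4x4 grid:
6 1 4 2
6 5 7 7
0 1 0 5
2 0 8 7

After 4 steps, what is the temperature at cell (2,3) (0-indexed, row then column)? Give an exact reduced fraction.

Step 1: cell (2,3) = 19/4
Step 2: cell (2,3) = 313/60
Step 3: cell (2,3) = 3367/720
Step 4: cell (2,3) = 493901/108000
Full grid after step 4:
  30571/8100 21329/5400 112357/27000 142999/32400
  9241/2700 162263/45000 372871/90000 481273/108000
  73859/27000 18113/5625 70309/18000 493901/108000
  40321/16200 155203/54000 210043/54000 5765/1296

Answer: 493901/108000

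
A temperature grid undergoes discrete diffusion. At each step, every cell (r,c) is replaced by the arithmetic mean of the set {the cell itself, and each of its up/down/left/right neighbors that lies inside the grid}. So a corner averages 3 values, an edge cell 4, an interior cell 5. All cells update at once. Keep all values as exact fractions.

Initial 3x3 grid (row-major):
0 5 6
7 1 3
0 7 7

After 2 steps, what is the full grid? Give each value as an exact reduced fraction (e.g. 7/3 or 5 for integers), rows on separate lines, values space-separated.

Answer: 3 61/15 143/36
229/60 88/25 1151/240
125/36 1121/240 41/9

Derivation:
After step 1:
  4 3 14/3
  2 23/5 17/4
  14/3 15/4 17/3
After step 2:
  3 61/15 143/36
  229/60 88/25 1151/240
  125/36 1121/240 41/9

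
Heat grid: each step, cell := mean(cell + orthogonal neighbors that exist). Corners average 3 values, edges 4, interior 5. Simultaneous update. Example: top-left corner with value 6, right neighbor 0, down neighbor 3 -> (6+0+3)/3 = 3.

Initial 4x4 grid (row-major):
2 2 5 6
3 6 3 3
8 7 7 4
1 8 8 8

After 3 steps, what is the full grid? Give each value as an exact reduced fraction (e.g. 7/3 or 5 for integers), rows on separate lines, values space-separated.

Answer: 8057/2160 29567/7200 29983/7200 9553/2160
1021/225 27203/6000 29707/6000 8557/1800
4649/900 34783/6000 34087/6000 10387/1800
12757/2160 43687/7200 46903/7200 13453/2160

Derivation:
After step 1:
  7/3 15/4 4 14/3
  19/4 21/5 24/5 4
  19/4 36/5 29/5 11/2
  17/3 6 31/4 20/3
After step 2:
  65/18 857/240 1033/240 38/9
  481/120 247/50 114/25 569/120
  671/120 559/100 621/100 659/120
  197/36 1597/240 1573/240 239/36
After step 3:
  8057/2160 29567/7200 29983/7200 9553/2160
  1021/225 27203/6000 29707/6000 8557/1800
  4649/900 34783/6000 34087/6000 10387/1800
  12757/2160 43687/7200 46903/7200 13453/2160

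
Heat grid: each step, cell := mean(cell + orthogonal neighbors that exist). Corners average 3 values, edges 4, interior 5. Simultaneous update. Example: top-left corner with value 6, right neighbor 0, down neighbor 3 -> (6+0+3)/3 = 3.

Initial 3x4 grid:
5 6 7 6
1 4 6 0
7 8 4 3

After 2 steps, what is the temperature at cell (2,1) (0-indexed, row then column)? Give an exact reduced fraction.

Step 1: cell (2,1) = 23/4
Step 2: cell (2,1) = 16/3
Full grid after step 2:
  55/12 83/16 1217/240 43/9
  223/48 247/50 489/100 877/240
  46/9 16/3 263/60 34/9

Answer: 16/3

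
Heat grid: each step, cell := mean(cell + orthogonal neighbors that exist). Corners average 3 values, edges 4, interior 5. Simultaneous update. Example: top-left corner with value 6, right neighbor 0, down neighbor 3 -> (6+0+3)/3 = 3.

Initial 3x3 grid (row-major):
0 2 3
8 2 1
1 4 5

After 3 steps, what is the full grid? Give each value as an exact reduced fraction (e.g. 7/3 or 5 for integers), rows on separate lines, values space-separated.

Answer: 3127/1080 36463/14400 919/360
43763/14400 6077/2000 38863/14400
7439/2160 2843/900 6779/2160

Derivation:
After step 1:
  10/3 7/4 2
  11/4 17/5 11/4
  13/3 3 10/3
After step 2:
  47/18 629/240 13/6
  829/240 273/100 689/240
  121/36 211/60 109/36
After step 3:
  3127/1080 36463/14400 919/360
  43763/14400 6077/2000 38863/14400
  7439/2160 2843/900 6779/2160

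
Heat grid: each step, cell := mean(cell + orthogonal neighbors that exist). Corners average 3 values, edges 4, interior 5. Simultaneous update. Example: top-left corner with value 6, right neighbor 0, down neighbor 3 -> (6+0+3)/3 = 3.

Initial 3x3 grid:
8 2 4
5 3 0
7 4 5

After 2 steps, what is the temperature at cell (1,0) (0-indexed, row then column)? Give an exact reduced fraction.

Step 1: cell (1,0) = 23/4
Step 2: cell (1,0) = 1133/240
Full grid after step 2:
  5 281/80 37/12
  1133/240 411/100 27/10
  95/18 953/240 43/12

Answer: 1133/240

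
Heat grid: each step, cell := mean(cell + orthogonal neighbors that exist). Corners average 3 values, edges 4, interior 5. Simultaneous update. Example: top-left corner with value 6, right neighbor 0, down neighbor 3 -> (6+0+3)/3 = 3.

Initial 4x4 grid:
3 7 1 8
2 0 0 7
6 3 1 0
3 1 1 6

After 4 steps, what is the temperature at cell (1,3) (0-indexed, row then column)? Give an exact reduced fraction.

Answer: 686681/216000

Derivation:
Step 1: cell (1,3) = 15/4
Step 2: cell (1,3) = 863/240
Step 3: cell (1,3) = 23747/7200
Step 4: cell (1,3) = 686681/216000
Full grid after step 4:
  2069/675 74623/24000 710111/216000 7111/2025
  23331/8000 41951/15000 131321/45000 686681/216000
  118141/43200 9109/3600 227413/90000 582233/216000
  86113/32400 21341/8640 506813/216000 16157/6480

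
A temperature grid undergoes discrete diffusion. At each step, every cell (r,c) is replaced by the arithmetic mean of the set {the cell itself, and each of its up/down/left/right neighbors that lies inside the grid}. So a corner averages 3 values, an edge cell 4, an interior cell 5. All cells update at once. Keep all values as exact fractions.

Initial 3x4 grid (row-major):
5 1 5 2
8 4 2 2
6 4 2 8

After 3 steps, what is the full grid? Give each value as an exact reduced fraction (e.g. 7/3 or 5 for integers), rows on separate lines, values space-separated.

After step 1:
  14/3 15/4 5/2 3
  23/4 19/5 3 7/2
  6 4 4 4
After step 2:
  85/18 883/240 49/16 3
  1213/240 203/50 84/25 27/8
  21/4 89/20 15/4 23/6
After step 3:
  1211/270 27943/7200 7861/2400 151/48
  68711/14400 6181/1500 7043/2000 8141/2400
  3541/720 1751/400 2309/600 263/72

Answer: 1211/270 27943/7200 7861/2400 151/48
68711/14400 6181/1500 7043/2000 8141/2400
3541/720 1751/400 2309/600 263/72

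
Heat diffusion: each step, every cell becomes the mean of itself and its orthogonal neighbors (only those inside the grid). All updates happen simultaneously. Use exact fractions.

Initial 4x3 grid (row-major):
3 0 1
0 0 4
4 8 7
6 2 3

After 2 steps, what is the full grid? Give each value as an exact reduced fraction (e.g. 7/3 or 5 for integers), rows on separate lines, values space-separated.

Answer: 5/4 91/60 17/9
193/80 247/100 377/120
289/80 427/100 167/40
53/12 339/80 19/4

Derivation:
After step 1:
  1 1 5/3
  7/4 12/5 3
  9/2 21/5 11/2
  4 19/4 4
After step 2:
  5/4 91/60 17/9
  193/80 247/100 377/120
  289/80 427/100 167/40
  53/12 339/80 19/4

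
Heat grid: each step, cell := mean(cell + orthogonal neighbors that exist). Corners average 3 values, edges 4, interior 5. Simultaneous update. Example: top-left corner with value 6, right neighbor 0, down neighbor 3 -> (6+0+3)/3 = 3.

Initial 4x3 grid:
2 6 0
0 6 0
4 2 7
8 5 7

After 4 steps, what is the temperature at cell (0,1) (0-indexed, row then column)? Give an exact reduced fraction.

Step 1: cell (0,1) = 7/2
Step 2: cell (0,1) = 329/120
Step 3: cell (0,1) = 21931/7200
Step 4: cell (0,1) = 1310369/432000
Full grid after step 4:
  203371/64800 1310369/432000 629/200
  369821/108000 158869/45000 250339/72000
  453671/108000 125671/30000 934217/216000
  300841/64800 699023/144000 77579/16200

Answer: 1310369/432000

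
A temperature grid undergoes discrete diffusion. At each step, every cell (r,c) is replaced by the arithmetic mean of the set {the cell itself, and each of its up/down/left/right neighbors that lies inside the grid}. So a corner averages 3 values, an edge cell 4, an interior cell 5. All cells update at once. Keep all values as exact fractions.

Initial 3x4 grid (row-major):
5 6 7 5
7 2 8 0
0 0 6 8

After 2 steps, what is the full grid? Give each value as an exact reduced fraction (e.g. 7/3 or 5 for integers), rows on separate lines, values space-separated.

After step 1:
  6 5 13/2 4
  7/2 23/5 23/5 21/4
  7/3 2 11/2 14/3
After step 2:
  29/6 221/40 201/40 21/4
  493/120 197/50 529/100 1111/240
  47/18 433/120 503/120 185/36

Answer: 29/6 221/40 201/40 21/4
493/120 197/50 529/100 1111/240
47/18 433/120 503/120 185/36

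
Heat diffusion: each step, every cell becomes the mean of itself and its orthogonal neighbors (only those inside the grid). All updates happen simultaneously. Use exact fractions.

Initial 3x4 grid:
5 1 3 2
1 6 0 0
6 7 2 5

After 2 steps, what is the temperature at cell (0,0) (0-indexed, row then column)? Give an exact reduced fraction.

Answer: 127/36

Derivation:
Step 1: cell (0,0) = 7/3
Step 2: cell (0,0) = 127/36
Full grid after step 2:
  127/36 127/48 547/240 59/36
  29/8 187/50 239/100 159/80
  173/36 197/48 797/240 91/36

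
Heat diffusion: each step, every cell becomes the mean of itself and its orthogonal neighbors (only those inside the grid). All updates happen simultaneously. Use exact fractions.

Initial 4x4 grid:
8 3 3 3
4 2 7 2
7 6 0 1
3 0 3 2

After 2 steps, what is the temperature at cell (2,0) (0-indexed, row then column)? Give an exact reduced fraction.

Answer: 199/48

Derivation:
Step 1: cell (2,0) = 5
Step 2: cell (2,0) = 199/48
Full grid after step 2:
  19/4 87/20 101/30 119/36
  393/80 389/100 357/100 299/120
  199/48 94/25 117/50 99/40
  34/9 127/48 193/80 3/2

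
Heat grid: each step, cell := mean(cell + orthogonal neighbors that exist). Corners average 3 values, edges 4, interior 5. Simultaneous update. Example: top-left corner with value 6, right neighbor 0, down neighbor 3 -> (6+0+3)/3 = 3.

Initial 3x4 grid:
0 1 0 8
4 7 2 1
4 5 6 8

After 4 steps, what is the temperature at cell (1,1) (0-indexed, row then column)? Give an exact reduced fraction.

Step 1: cell (1,1) = 19/5
Step 2: cell (1,1) = 73/20
Step 3: cell (1,1) = 1461/400
Step 4: cell (1,1) = 29179/8000
Full grid after step 4:
  79207/25920 134957/43200 9547/2880 685/192
  68057/19200 29179/8000 30979/8000 15269/3840
  104807/25920 182257/43200 12527/2880 2551/576

Answer: 29179/8000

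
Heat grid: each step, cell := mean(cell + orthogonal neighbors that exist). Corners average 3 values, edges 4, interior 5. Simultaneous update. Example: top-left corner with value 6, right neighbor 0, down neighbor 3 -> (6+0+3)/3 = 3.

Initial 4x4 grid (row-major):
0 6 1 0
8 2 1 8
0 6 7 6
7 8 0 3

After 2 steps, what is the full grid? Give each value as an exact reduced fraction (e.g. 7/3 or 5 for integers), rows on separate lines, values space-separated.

Answer: 113/36 811/240 221/80 35/12
1021/240 71/20 363/100 331/80
347/80 237/50 229/50 67/16
31/6 387/80 67/16 9/2

Derivation:
After step 1:
  14/3 9/4 2 3
  5/2 23/5 19/5 15/4
  21/4 23/5 4 6
  5 21/4 9/2 3
After step 2:
  113/36 811/240 221/80 35/12
  1021/240 71/20 363/100 331/80
  347/80 237/50 229/50 67/16
  31/6 387/80 67/16 9/2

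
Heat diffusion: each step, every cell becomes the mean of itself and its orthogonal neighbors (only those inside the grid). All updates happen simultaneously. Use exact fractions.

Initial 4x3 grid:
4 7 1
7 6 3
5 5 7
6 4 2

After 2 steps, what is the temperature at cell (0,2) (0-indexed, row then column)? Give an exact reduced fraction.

Answer: 149/36

Derivation:
Step 1: cell (0,2) = 11/3
Step 2: cell (0,2) = 149/36
Full grid after step 2:
  16/3 593/120 149/36
  457/80 101/20 533/120
  433/80 101/20 547/120
  5 1139/240 77/18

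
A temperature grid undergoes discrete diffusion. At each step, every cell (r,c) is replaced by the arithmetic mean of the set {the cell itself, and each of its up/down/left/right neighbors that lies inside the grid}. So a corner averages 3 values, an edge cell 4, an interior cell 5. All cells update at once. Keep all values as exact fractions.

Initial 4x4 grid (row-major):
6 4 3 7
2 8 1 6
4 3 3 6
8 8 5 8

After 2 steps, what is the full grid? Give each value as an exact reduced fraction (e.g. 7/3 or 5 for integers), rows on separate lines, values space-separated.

Answer: 19/4 83/20 139/30 169/36
337/80 93/20 403/100 1217/240
1267/240 453/100 99/20 1241/240
203/36 179/30 329/60 217/36

Derivation:
After step 1:
  4 21/4 15/4 16/3
  5 18/5 21/5 5
  17/4 26/5 18/5 23/4
  20/3 6 6 19/3
After step 2:
  19/4 83/20 139/30 169/36
  337/80 93/20 403/100 1217/240
  1267/240 453/100 99/20 1241/240
  203/36 179/30 329/60 217/36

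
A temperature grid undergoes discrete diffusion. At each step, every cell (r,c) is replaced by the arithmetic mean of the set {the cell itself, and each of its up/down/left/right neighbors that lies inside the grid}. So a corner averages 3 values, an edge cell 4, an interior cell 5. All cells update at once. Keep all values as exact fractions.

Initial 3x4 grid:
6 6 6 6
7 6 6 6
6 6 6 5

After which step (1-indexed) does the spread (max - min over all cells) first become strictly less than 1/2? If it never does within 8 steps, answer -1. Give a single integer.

Answer: 3

Derivation:
Step 1: max=19/3, min=17/3, spread=2/3
Step 2: max=1507/240, min=103/18, spread=401/720
Step 3: max=13397/2160, min=1255/216, spread=847/2160
  -> spread < 1/2 first at step 3
Step 4: max=5330011/864000, min=758819/129600, spread=813653/2592000
Step 5: max=47786501/7776000, min=45792271/7776000, spread=199423/777600
Step 6: max=2856754399/466560000, min=2759838449/466560000, spread=1938319/9331200
Step 7: max=170929890341/27993600000, min=166142500891/27993600000, spread=95747789/559872000
Step 8: max=10230649997119/1679616000000, min=9995644214369/1679616000000, spread=940023131/6718464000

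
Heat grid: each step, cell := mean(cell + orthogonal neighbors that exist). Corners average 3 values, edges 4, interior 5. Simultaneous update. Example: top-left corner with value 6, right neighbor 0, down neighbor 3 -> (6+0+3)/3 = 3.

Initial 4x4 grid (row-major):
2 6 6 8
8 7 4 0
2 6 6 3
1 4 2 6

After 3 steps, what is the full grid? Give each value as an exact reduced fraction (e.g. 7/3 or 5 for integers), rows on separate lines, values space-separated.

Answer: 11477/2160 37973/7200 7409/1440 10171/2160
17539/3600 30623/6000 28609/6000 1601/360
15367/3600 5281/1200 26023/6000 7387/1800
1603/432 27959/7200 28903/7200 8437/2160

Derivation:
After step 1:
  16/3 21/4 6 14/3
  19/4 31/5 23/5 15/4
  17/4 5 21/5 15/4
  7/3 13/4 9/2 11/3
After step 2:
  46/9 1367/240 1231/240 173/36
  77/15 129/25 99/20 503/120
  49/12 229/50 441/100 461/120
  59/18 181/48 937/240 143/36
After step 3:
  11477/2160 37973/7200 7409/1440 10171/2160
  17539/3600 30623/6000 28609/6000 1601/360
  15367/3600 5281/1200 26023/6000 7387/1800
  1603/432 27959/7200 28903/7200 8437/2160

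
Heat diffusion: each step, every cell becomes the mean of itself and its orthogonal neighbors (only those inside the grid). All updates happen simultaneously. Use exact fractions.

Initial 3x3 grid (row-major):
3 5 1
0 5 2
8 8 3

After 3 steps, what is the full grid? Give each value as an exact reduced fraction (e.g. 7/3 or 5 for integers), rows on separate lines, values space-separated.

Answer: 763/216 4903/1440 1385/432
331/80 1569/400 3557/960
505/108 3319/720 1831/432

Derivation:
After step 1:
  8/3 7/2 8/3
  4 4 11/4
  16/3 6 13/3
After step 2:
  61/18 77/24 107/36
  4 81/20 55/16
  46/9 59/12 157/36
After step 3:
  763/216 4903/1440 1385/432
  331/80 1569/400 3557/960
  505/108 3319/720 1831/432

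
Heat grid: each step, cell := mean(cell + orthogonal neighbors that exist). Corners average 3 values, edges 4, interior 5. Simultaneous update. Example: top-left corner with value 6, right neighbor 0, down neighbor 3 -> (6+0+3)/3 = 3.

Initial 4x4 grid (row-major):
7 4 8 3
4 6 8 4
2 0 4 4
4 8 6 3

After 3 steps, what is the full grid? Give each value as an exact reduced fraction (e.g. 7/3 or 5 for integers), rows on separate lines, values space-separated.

After step 1:
  5 25/4 23/4 5
  19/4 22/5 6 19/4
  5/2 4 22/5 15/4
  14/3 9/2 21/4 13/3
After step 2:
  16/3 107/20 23/4 31/6
  333/80 127/25 253/50 39/8
  191/48 99/25 117/25 517/120
  35/9 221/48 1109/240 40/9
After step 3:
  3563/720 3227/600 3199/600 379/72
  3711/800 1889/400 5089/1000 1941/400
  28783/7200 6691/1500 5431/1200 16477/3600
  449/108 30733/7200 33029/7200 9629/2160

Answer: 3563/720 3227/600 3199/600 379/72
3711/800 1889/400 5089/1000 1941/400
28783/7200 6691/1500 5431/1200 16477/3600
449/108 30733/7200 33029/7200 9629/2160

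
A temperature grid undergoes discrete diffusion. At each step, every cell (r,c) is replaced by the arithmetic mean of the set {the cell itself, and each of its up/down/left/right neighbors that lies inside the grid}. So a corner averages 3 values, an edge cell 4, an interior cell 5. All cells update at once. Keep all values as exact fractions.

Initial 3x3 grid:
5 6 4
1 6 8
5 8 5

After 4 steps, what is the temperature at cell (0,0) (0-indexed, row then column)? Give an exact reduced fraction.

Answer: 107381/21600

Derivation:
Step 1: cell (0,0) = 4
Step 2: cell (0,0) = 9/2
Step 3: cell (0,0) = 1733/360
Step 4: cell (0,0) = 107381/21600
Full grid after step 4:
  107381/21600 1525229/288000 60353/10800
  4395187/864000 1948469/360000 1663979/288000
  677711/129600 603539/108000 253087/43200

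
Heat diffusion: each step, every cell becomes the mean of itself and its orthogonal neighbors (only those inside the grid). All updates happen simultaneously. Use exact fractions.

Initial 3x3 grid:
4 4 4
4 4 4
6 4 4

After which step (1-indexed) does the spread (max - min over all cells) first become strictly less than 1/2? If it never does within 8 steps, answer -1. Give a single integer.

Step 1: max=14/3, min=4, spread=2/3
Step 2: max=41/9, min=4, spread=5/9
Step 3: max=473/108, min=4, spread=41/108
  -> spread < 1/2 first at step 3
Step 4: max=28051/6480, min=731/180, spread=347/1296
Step 5: max=1662137/388800, min=7357/1800, spread=2921/15552
Step 6: max=99140539/23328000, min=889483/216000, spread=24611/186624
Step 7: max=5917442033/1399680000, min=20096741/4860000, spread=207329/2239488
Step 8: max=353953152451/83980800000, min=1075601599/259200000, spread=1746635/26873856

Answer: 3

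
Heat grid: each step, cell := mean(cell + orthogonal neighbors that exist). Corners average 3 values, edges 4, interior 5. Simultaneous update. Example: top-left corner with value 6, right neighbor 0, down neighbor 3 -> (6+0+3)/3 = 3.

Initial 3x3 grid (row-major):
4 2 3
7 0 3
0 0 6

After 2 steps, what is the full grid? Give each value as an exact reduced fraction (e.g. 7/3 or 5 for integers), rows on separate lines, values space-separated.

Answer: 28/9 233/80 95/36
709/240 119/50 83/30
79/36 277/120 5/2

Derivation:
After step 1:
  13/3 9/4 8/3
  11/4 12/5 3
  7/3 3/2 3
After step 2:
  28/9 233/80 95/36
  709/240 119/50 83/30
  79/36 277/120 5/2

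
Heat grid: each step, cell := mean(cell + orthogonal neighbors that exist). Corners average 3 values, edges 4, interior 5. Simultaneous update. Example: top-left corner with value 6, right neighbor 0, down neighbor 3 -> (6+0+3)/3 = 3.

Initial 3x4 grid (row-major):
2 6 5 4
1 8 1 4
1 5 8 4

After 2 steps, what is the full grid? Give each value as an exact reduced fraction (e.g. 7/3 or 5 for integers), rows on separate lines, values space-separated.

After step 1:
  3 21/4 4 13/3
  3 21/5 26/5 13/4
  7/3 11/2 9/2 16/3
After step 2:
  15/4 329/80 1127/240 139/36
  47/15 463/100 423/100 1087/240
  65/18 62/15 77/15 157/36

Answer: 15/4 329/80 1127/240 139/36
47/15 463/100 423/100 1087/240
65/18 62/15 77/15 157/36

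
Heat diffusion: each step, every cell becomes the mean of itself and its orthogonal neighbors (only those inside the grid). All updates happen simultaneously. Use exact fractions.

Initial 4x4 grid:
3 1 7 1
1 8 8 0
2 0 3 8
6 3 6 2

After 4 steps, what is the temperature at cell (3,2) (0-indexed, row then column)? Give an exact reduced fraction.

Answer: 174391/43200

Derivation:
Step 1: cell (3,2) = 7/2
Step 2: cell (3,2) = 211/48
Step 3: cell (3,2) = 28769/7200
Step 4: cell (3,2) = 174391/43200
Full grid after step 4:
  44537/12960 395903/108000 427211/108000 130019/32400
  722281/216000 26731/7200 361631/90000 219463/54000
  726577/216000 82679/22500 721811/180000 45049/10800
  54817/16200 790507/216000 174391/43200 267389/64800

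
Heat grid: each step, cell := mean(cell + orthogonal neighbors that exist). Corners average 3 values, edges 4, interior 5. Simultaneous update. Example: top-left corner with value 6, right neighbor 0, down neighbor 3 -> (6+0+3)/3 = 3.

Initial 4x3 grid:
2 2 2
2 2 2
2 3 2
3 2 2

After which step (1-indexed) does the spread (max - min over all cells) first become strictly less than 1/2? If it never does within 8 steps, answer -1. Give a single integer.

Step 1: max=5/2, min=2, spread=1/2
Step 2: max=22/9, min=2, spread=4/9
  -> spread < 1/2 first at step 2
Step 3: max=16709/7200, min=813/400, spread=83/288
Step 4: max=149969/64800, min=14791/7200, spread=337/1296
Step 5: max=8836021/3888000, min=999551/480000, spread=7396579/38880000
Step 6: max=526862039/233280000, min=27143273/12960000, spread=61253/373248
Step 7: max=31343141401/13996800000, min=1641478057/777600000, spread=14372291/111974400
Step 8: max=1871350572059/839808000000, min=98947492163/46656000000, spread=144473141/1343692800

Answer: 2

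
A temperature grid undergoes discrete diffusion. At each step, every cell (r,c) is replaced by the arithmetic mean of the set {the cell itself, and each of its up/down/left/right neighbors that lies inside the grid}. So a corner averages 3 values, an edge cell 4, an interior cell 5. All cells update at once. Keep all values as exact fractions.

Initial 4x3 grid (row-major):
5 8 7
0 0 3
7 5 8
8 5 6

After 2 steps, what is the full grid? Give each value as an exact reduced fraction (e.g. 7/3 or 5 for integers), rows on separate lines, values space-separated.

After step 1:
  13/3 5 6
  3 16/5 9/2
  5 5 11/2
  20/3 6 19/3
After step 2:
  37/9 139/30 31/6
  233/60 207/50 24/5
  59/12 247/50 16/3
  53/9 6 107/18

Answer: 37/9 139/30 31/6
233/60 207/50 24/5
59/12 247/50 16/3
53/9 6 107/18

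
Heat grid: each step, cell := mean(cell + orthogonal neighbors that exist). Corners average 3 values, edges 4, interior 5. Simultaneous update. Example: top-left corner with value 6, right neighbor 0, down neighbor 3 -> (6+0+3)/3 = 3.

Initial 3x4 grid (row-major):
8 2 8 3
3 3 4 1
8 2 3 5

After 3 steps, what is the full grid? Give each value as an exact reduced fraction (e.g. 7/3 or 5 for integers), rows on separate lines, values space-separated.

After step 1:
  13/3 21/4 17/4 4
  11/2 14/5 19/5 13/4
  13/3 4 7/2 3
After step 2:
  181/36 499/120 173/40 23/6
  509/120 427/100 88/25 281/80
  83/18 439/120 143/40 13/4
After step 3:
  2417/540 16003/3600 4751/1200 2801/720
  32671/7200 11909/3000 7681/2000 16939/4800
  563/135 14503/3600 4201/1200 827/240

Answer: 2417/540 16003/3600 4751/1200 2801/720
32671/7200 11909/3000 7681/2000 16939/4800
563/135 14503/3600 4201/1200 827/240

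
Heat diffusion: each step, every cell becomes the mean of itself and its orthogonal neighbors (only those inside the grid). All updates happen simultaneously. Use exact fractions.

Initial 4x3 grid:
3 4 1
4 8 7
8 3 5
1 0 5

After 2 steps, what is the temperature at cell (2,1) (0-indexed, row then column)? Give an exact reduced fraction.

Answer: 17/4

Derivation:
Step 1: cell (2,1) = 24/5
Step 2: cell (2,1) = 17/4
Full grid after step 2:
  161/36 253/60 53/12
  1117/240 5 389/80
  351/80 17/4 1103/240
  37/12 803/240 127/36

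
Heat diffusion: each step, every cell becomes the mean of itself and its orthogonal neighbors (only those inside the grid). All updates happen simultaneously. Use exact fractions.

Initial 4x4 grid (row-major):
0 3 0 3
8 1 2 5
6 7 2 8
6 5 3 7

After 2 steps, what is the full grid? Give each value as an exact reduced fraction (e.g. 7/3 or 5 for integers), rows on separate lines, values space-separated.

Answer: 101/36 163/60 23/12 55/18
551/120 303/100 171/50 11/3
611/120 124/25 407/100 51/10
53/9 581/120 199/40 21/4

Derivation:
After step 1:
  11/3 1 2 8/3
  15/4 21/5 2 9/2
  27/4 21/5 22/5 11/2
  17/3 21/4 17/4 6
After step 2:
  101/36 163/60 23/12 55/18
  551/120 303/100 171/50 11/3
  611/120 124/25 407/100 51/10
  53/9 581/120 199/40 21/4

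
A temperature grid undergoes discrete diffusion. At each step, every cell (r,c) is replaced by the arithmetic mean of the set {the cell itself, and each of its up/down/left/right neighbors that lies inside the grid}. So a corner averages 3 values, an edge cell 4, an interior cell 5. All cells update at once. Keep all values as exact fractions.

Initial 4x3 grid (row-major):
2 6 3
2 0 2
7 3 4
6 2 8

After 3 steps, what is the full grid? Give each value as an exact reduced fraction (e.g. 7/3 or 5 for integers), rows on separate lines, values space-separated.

After step 1:
  10/3 11/4 11/3
  11/4 13/5 9/4
  9/2 16/5 17/4
  5 19/4 14/3
After step 2:
  53/18 247/80 26/9
  791/240 271/100 383/120
  309/80 193/50 431/120
  19/4 1057/240 41/9
After step 3:
  1679/540 13957/4800 6601/2160
  23063/7200 3229/1000 1393/450
  9461/2400 11057/3000 13679/3600
  781/180 63251/14400 9037/2160

Answer: 1679/540 13957/4800 6601/2160
23063/7200 3229/1000 1393/450
9461/2400 11057/3000 13679/3600
781/180 63251/14400 9037/2160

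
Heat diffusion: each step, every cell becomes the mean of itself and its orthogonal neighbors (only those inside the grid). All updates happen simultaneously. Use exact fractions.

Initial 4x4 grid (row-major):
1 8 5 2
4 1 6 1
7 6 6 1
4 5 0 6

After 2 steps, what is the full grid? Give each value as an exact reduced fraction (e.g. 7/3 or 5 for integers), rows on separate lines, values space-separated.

After step 1:
  13/3 15/4 21/4 8/3
  13/4 5 19/5 5/2
  21/4 5 19/5 7/2
  16/3 15/4 17/4 7/3
After step 2:
  34/9 55/12 58/15 125/36
  107/24 104/25 407/100 187/60
  113/24 114/25 407/100 91/30
  43/9 55/12 53/15 121/36

Answer: 34/9 55/12 58/15 125/36
107/24 104/25 407/100 187/60
113/24 114/25 407/100 91/30
43/9 55/12 53/15 121/36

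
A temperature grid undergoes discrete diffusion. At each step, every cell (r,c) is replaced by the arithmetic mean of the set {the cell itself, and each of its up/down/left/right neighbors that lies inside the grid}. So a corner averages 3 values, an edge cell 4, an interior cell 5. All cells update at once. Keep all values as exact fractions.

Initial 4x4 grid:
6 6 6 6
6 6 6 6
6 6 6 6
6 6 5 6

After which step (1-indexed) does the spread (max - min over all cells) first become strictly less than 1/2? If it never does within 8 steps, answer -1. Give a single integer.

Step 1: max=6, min=17/3, spread=1/3
  -> spread < 1/2 first at step 1
Step 2: max=6, min=689/120, spread=31/120
Step 3: max=6, min=6269/1080, spread=211/1080
Step 4: max=6, min=631157/108000, spread=16843/108000
Step 5: max=53921/9000, min=5693357/972000, spread=130111/972000
Step 6: max=3232841/540000, min=171317633/29160000, spread=3255781/29160000
Step 7: max=3228893/540000, min=5148446309/874800000, spread=82360351/874800000
Step 8: max=580693559/97200000, min=154712683109/26244000000, spread=2074577821/26244000000

Answer: 1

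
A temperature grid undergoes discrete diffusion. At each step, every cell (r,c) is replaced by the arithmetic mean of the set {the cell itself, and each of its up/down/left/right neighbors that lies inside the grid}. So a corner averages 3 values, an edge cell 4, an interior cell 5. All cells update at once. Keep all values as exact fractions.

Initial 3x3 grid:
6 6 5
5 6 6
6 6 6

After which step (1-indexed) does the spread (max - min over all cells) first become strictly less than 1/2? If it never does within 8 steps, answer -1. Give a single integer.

Answer: 1

Derivation:
Step 1: max=6, min=17/3, spread=1/3
  -> spread < 1/2 first at step 1
Step 2: max=71/12, min=1373/240, spread=47/240
Step 3: max=469/80, min=6179/1080, spread=61/432
Step 4: max=252367/43200, min=372163/64800, spread=511/5184
Step 5: max=15092149/2592000, min=22368911/3888000, spread=4309/62208
Step 6: max=301341901/51840000, min=1344696367/233280000, spread=36295/746496
Step 7: max=54166350941/9331200000, min=80771756099/13996800000, spread=305773/8957952
Step 8: max=3247250070527/559872000000, min=4850750488603/839808000000, spread=2575951/107495424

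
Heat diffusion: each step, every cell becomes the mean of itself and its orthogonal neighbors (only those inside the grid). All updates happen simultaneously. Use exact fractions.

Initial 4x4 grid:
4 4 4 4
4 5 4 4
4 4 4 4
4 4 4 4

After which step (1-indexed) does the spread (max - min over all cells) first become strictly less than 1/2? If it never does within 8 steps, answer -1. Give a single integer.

Step 1: max=17/4, min=4, spread=1/4
  -> spread < 1/2 first at step 1
Step 2: max=211/50, min=4, spread=11/50
Step 3: max=9967/2400, min=4, spread=367/2400
Step 4: max=44771/10800, min=2413/600, spread=1337/10800
Step 5: max=1337669/324000, min=72469/18000, spread=33227/324000
Step 6: max=40094327/9720000, min=436049/108000, spread=849917/9720000
Step 7: max=1200114347/291600000, min=6548533/1620000, spread=21378407/291600000
Step 8: max=35958462371/8748000000, min=1967688343/486000000, spread=540072197/8748000000

Answer: 1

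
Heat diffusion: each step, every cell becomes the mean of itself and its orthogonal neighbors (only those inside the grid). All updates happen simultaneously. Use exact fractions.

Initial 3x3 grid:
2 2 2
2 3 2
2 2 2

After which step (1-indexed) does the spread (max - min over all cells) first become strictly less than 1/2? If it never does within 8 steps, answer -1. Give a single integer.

Answer: 1

Derivation:
Step 1: max=9/4, min=2, spread=1/4
  -> spread < 1/2 first at step 1
Step 2: max=56/25, min=169/80, spread=51/400
Step 3: max=10423/4800, min=767/360, spread=589/14400
Step 4: max=64943/30000, min=617081/288000, spread=31859/1440000
Step 5: max=37251607/17280000, min=3864721/1800000, spread=751427/86400000
Step 6: max=232634687/108000000, min=2228663129/1036800000, spread=23149331/5184000000
Step 7: max=133898654263/62208000000, min=13934931889/6480000000, spread=616540643/311040000000
Step 8: max=836712453983/388800000000, min=8028892008761/3732480000000, spread=17737747379/18662400000000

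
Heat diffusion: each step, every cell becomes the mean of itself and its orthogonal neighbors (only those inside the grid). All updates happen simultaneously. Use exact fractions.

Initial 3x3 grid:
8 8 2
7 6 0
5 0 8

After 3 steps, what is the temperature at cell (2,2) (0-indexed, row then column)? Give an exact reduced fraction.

Step 1: cell (2,2) = 8/3
Step 2: cell (2,2) = 137/36
Step 3: cell (2,2) = 8107/2160
Full grid after step 3:
  6341/1080 6467/1200 2393/540
  40477/7200 28123/6000 1689/400
  3499/720 64379/14400 8107/2160

Answer: 8107/2160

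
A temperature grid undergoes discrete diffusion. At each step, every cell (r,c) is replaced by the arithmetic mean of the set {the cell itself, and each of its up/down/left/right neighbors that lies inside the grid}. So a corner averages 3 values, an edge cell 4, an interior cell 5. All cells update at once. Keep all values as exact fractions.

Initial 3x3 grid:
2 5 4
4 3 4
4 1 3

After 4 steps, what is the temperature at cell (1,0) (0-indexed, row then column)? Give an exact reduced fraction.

Answer: 2856871/864000

Derivation:
Step 1: cell (1,0) = 13/4
Step 2: cell (1,0) = 799/240
Step 3: cell (1,0) = 47093/14400
Step 4: cell (1,0) = 2856871/864000
Full grid after step 4:
  446813/129600 507041/144000 14309/4050
  2856871/864000 299063/90000 486791/144000
  33899/10800 2728621/864000 413063/129600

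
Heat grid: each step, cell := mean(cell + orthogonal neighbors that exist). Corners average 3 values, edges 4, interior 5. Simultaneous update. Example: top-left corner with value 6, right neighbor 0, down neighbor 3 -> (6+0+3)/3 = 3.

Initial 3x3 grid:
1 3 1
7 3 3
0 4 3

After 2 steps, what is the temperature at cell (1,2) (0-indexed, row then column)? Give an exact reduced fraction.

Step 1: cell (1,2) = 5/2
Step 2: cell (1,2) = 73/24
Full grid after step 2:
  101/36 3 41/18
  169/48 11/4 73/24
  107/36 27/8 25/9

Answer: 73/24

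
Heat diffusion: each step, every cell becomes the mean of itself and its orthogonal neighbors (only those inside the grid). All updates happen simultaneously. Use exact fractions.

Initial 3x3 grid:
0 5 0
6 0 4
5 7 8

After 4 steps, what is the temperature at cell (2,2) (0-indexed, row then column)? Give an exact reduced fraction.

Step 1: cell (2,2) = 19/3
Step 2: cell (2,2) = 43/9
Step 3: cell (2,2) = 2591/540
Step 4: cell (2,2) = 140197/32400
Full grid after step 4:
  105497/32400 2888971/864000 140021/43200
  3393721/864000 56123/15000 849149/216000
  185971/43200 15266/3375 140197/32400

Answer: 140197/32400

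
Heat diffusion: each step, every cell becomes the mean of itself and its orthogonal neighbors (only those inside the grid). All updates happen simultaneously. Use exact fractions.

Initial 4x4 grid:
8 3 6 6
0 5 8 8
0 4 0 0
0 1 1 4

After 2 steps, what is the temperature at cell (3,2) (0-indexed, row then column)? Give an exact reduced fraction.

Step 1: cell (3,2) = 3/2
Step 2: cell (3,2) = 109/60
Full grid after step 2:
  149/36 227/48 1399/240 215/36
  143/48 403/100 93/20 617/120
  79/48 111/50 29/10 383/120
  17/18 4/3 109/60 37/18

Answer: 109/60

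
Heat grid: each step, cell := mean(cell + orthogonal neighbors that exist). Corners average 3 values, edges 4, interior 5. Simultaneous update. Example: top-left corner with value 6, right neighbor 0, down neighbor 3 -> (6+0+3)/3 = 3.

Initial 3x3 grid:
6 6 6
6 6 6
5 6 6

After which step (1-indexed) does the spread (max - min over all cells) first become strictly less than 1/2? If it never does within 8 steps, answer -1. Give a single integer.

Answer: 1

Derivation:
Step 1: max=6, min=17/3, spread=1/3
  -> spread < 1/2 first at step 1
Step 2: max=6, min=103/18, spread=5/18
Step 3: max=6, min=1255/216, spread=41/216
Step 4: max=2149/360, min=75629/12960, spread=347/2592
Step 5: max=21443/3600, min=4558663/777600, spread=2921/31104
Step 6: max=2566517/432000, min=274107461/46656000, spread=24611/373248
Step 7: max=57663259/9720000, min=16477437967/2799360000, spread=207329/4478976
Step 8: max=3071598401/518400000, min=989739647549/167961600000, spread=1746635/53747712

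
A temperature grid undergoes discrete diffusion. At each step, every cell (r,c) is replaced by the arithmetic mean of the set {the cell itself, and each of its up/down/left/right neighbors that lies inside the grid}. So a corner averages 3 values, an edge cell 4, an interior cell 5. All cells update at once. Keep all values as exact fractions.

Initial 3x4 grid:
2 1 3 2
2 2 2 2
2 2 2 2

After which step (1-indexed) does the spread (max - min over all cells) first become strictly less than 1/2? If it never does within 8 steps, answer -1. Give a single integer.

Step 1: max=7/3, min=5/3, spread=2/3
Step 2: max=32/15, min=28/15, spread=4/15
  -> spread < 1/2 first at step 2
Step 3: max=287/135, min=253/135, spread=34/135
Step 4: max=22441/10800, min=20759/10800, spread=841/5400
Step 5: max=25097/12150, min=23503/12150, spread=797/6075
Step 6: max=15938393/7776000, min=15165607/7776000, spread=386393/3888000
Step 7: max=142780223/69984000, min=137155777/69984000, spread=2812223/34992000
Step 8: max=11384357629/5598720000, min=11010522371/5598720000, spread=186917629/2799360000

Answer: 2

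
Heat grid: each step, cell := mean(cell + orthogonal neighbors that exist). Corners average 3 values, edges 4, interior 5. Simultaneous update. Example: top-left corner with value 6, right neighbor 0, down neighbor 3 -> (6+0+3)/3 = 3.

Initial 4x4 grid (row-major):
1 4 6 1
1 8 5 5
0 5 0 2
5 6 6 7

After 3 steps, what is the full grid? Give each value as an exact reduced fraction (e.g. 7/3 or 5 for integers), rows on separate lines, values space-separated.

After step 1:
  2 19/4 4 4
  5/2 23/5 24/5 13/4
  11/4 19/5 18/5 7/2
  11/3 11/2 19/4 5
After step 2:
  37/12 307/80 351/80 15/4
  237/80 409/100 81/20 311/80
  763/240 81/20 409/100 307/80
  143/36 1063/240 377/80 53/12
After step 3:
  593/180 9239/2400 641/160 481/120
  2663/800 1899/500 4101/1000 621/160
  5099/1440 11903/3000 1037/250 9739/2400
  4169/1080 6179/1440 10589/2400 389/90

Answer: 593/180 9239/2400 641/160 481/120
2663/800 1899/500 4101/1000 621/160
5099/1440 11903/3000 1037/250 9739/2400
4169/1080 6179/1440 10589/2400 389/90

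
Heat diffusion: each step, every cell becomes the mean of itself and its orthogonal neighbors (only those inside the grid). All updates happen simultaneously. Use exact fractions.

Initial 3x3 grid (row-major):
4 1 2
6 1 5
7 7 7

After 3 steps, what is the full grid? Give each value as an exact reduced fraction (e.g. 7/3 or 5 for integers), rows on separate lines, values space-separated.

After step 1:
  11/3 2 8/3
  9/2 4 15/4
  20/3 11/2 19/3
After step 2:
  61/18 37/12 101/36
  113/24 79/20 67/16
  50/9 45/8 187/36
After step 3:
  805/216 2381/720 1451/432
  6337/1440 5173/1200 1291/320
  143/27 813/160 2161/432

Answer: 805/216 2381/720 1451/432
6337/1440 5173/1200 1291/320
143/27 813/160 2161/432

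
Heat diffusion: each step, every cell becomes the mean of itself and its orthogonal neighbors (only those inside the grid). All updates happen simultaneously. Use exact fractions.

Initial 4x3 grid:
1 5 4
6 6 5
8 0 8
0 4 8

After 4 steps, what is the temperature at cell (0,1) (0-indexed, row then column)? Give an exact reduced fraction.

Answer: 245353/54000

Derivation:
Step 1: cell (0,1) = 4
Step 2: cell (0,1) = 64/15
Step 3: cell (0,1) = 2071/450
Step 4: cell (0,1) = 245353/54000
Full grid after step 4:
  10763/2400 245353/54000 155663/32400
  315719/72000 850291/180000 522641/108000
  318979/72000 823291/180000 541781/108000
  91697/21600 1002067/216000 156533/32400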